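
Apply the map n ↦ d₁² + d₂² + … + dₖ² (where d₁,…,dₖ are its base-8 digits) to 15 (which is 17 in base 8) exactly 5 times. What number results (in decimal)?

5

15 = (1,7)_8 → 50
50 = (6,2)_8 → 40
40 = (5,0)_8 → 25
25 = (3,1)_8 → 10
10 = (1,2)_8 → 5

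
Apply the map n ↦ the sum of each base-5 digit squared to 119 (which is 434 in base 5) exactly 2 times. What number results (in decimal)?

11

119 = (4,3,4)_5 → 4² + 3² + 4² = 41
41 = (1,3,1)_5 → 1² + 3² + 1² = 11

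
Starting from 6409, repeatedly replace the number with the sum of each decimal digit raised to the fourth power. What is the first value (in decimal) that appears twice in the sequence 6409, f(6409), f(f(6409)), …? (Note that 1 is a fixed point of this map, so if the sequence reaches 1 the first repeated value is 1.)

4179

6409 → 6⁴ + 4⁴ + 0⁴ + 9⁴ = 8113
8113 → 8⁴ + 1⁴ + 1⁴ + 3⁴ = 4179
4179 → 4⁴ + 1⁴ + 7⁴ + 9⁴ = 9219
9219 → 9⁴ + 2⁴ + 1⁴ + 9⁴ = 13139
13139 → 1⁴ + 3⁴ + 1⁴ + 3⁴ + 9⁴ = 6725
6725 → 6⁴ + 7⁴ + 2⁴ + 5⁴ = 4338
4338 → 4⁴ + 3⁴ + 3⁴ + 8⁴ = 4514
4514 → 4⁴ + 5⁴ + 1⁴ + 4⁴ = 1138
1138 → 1⁴ + 1⁴ + 3⁴ + 8⁴ = 4179  — 4179 already appeared earlier.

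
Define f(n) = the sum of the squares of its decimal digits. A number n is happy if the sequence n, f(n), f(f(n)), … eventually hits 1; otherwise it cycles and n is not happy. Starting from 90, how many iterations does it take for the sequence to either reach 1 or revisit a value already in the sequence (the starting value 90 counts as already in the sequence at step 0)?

12

90 → 9² + 0² = 81 + 0 = 81
81 → 8² + 1² = 64 + 1 = 65
65 → 6² + 5² = 36 + 25 = 61
61 → 6² + 1² = 36 + 1 = 37
37 → 3² + 7² = 9 + 49 = 58
58 → 5² + 8² = 25 + 64 = 89
89 → 8² + 9² = 64 + 81 = 145
145 → 1² + 4² + 5² = 1 + 16 + 25 = 42
42 → 4² + 2² = 16 + 4 = 20
20 → 2² + 0² = 4 + 0 = 4
4 → 4² = 16
16 → 1² + 6² = 1 + 36 = 37  — 37 repeats.
That took 12 steps.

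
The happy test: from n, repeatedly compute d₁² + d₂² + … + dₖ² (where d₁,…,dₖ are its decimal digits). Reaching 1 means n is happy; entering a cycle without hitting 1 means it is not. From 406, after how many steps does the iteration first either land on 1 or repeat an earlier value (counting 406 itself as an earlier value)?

406 → 4² + 0² + 6² = 52
52 → 5² + 2² = 29
29 → 2² + 9² = 85
85 → 8² + 5² = 89
89 → 8² + 9² = 145
145 → 1² + 4² + 5² = 42
42 → 4² + 2² = 20
20 → 2² + 0² = 4
4 → 4² = 16
16 → 1² + 6² = 37
37 → 3² + 7² = 58
58 → 5² + 8² = 89  — 89 repeats.
That took 12 steps.

12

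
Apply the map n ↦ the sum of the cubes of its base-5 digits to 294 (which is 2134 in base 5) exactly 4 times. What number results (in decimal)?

294 = (2,1,3,4)_5 → 100
100 = (4,0,0)_5 → 64
64 = (2,2,4)_5 → 80
80 = (3,1,0)_5 → 28

28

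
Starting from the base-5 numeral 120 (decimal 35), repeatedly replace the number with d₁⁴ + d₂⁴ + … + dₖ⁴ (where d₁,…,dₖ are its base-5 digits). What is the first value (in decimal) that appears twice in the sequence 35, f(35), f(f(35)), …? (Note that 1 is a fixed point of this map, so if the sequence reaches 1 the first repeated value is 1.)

353

35 = (1,2,0)_5 → 1⁴ + 2⁴ + 0⁴ = 17
17 = (3,2)_5 → 3⁴ + 2⁴ = 97
97 = (3,4,2)_5 → 3⁴ + 4⁴ + 2⁴ = 353
353 = (2,4,0,3)_5 → 2⁴ + 4⁴ + 0⁴ + 3⁴ = 353  — 353 already appeared earlier.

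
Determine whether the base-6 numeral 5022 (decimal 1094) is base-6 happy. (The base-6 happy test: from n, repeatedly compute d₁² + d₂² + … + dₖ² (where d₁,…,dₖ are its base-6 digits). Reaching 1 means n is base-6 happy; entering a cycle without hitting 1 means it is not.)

1094 = (5,0,2,2)_6 → 5² + 0² + 2² + 2² = 25 + 0 + 4 + 4 = 33
33 = (5,3)_6 → 5² + 3² = 25 + 9 = 34
34 = (5,4)_6 → 5² + 4² = 25 + 16 = 41
41 = (1,0,5)_6 → 1² + 0² + 5² = 1 + 0 + 25 = 26
26 = (4,2)_6 → 4² + 2² = 16 + 4 = 20
20 = (3,2)_6 → 3² + 2² = 9 + 4 = 13
13 = (2,1)_6 → 2² + 1² = 4 + 1 = 5
5 = (5)_6 → 5² = 25
25 = (4,1)_6 → 4² + 1² = 16 + 1 = 17
17 = (2,5)_6 → 2² + 5² = 4 + 25 = 29
29 = (4,5)_6 → 4² + 5² = 16 + 25 = 41  — 41 already seen; the sequence cycles without reaching 1.

not base-6 happy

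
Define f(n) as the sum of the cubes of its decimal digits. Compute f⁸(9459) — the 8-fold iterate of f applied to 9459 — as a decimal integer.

9459 → 9³ + 4³ + 5³ + 9³ = 1647
1647 → 1³ + 6³ + 4³ + 7³ = 624
624 → 6³ + 2³ + 4³ = 288
288 → 2³ + 8³ + 8³ = 1032
1032 → 1³ + 0³ + 3³ + 2³ = 36
36 → 3³ + 6³ = 243
243 → 2³ + 4³ + 3³ = 99
99 → 9³ + 9³ = 1458

1458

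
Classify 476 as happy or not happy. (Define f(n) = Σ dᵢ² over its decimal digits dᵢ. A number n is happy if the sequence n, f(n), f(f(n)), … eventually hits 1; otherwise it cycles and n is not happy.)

not happy

476 → 4² + 7² + 6² = 16 + 49 + 36 = 101
101 → 1² + 0² + 1² = 1 + 0 + 1 = 2
2 → 2² = 4
4 → 4² = 16
16 → 1² + 6² = 1 + 36 = 37
37 → 3² + 7² = 9 + 49 = 58
58 → 5² + 8² = 25 + 64 = 89
89 → 8² + 9² = 64 + 81 = 145
145 → 1² + 4² + 5² = 1 + 16 + 25 = 42
42 → 4² + 2² = 16 + 4 = 20
20 → 2² + 0² = 4 + 0 = 4  — 4 already seen; the sequence cycles without reaching 1.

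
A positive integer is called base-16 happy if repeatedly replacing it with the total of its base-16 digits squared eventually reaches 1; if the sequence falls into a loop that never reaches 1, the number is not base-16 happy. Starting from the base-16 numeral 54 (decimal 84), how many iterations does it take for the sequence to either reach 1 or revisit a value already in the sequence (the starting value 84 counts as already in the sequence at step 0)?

84 = (5,4)_16 → 41
41 = (2,9)_16 → 85
85 = (5,5)_16 → 50
50 = (3,2)_16 → 13
13 = (13)_16 → 169
169 = (10,9)_16 → 181
181 = (11,5)_16 → 146
146 = (9,2)_16 → 85  — 85 repeats.
That took 8 steps.

8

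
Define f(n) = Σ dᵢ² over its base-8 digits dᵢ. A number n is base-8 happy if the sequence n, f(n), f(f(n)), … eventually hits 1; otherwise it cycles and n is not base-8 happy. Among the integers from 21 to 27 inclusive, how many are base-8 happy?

21: 21 → 29 → 34 → 20 → 20  — not base-8 happy
22: 22 → 40 → 25 → 10 → 5 → 25  — not base-8 happy
23: 23 → 53 → 61 → 74 → 6 → 36 → 32 → 16 → 4 → 16  — not base-8 happy
24: 24 → 9 → 2 → 4 → 16 → 4  — not base-8 happy
25: 25 → 10 → 5 → 25  — not base-8 happy
26: 26 → 13 → 26  — not base-8 happy
27: 27 → 18 → 8 → 1  — base-8 happy
base-8 happy: 27

1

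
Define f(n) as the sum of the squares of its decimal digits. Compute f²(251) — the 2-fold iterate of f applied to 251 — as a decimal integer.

251 → 2² + 5² + 1² = 30
30 → 3² + 0² = 9

9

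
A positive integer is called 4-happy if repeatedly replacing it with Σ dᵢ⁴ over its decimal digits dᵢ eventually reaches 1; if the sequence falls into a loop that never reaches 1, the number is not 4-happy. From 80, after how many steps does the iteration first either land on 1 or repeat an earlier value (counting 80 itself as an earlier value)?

80 → 8⁴ + 0⁴ = 4096
4096 → 4⁴ + 0⁴ + 9⁴ + 6⁴ = 8113
8113 → 8⁴ + 1⁴ + 1⁴ + 3⁴ = 4179
4179 → 4⁴ + 1⁴ + 7⁴ + 9⁴ = 9219
9219 → 9⁴ + 2⁴ + 1⁴ + 9⁴ = 13139
13139 → 1⁴ + 3⁴ + 1⁴ + 3⁴ + 9⁴ = 6725
6725 → 6⁴ + 7⁴ + 2⁴ + 5⁴ = 4338
4338 → 4⁴ + 3⁴ + 3⁴ + 8⁴ = 4514
4514 → 4⁴ + 5⁴ + 1⁴ + 4⁴ = 1138
1138 → 1⁴ + 1⁴ + 3⁴ + 8⁴ = 4179  — 4179 repeats.
That took 10 steps.

10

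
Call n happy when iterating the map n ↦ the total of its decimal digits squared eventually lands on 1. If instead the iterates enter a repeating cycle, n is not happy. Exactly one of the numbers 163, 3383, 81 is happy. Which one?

163: 163 → 46 → 52 → 29 → 85 → 89 → 145 → 42 → 20 → 4 → 16 → 37 → 58 → 89  — repeats 89 (not happy)
3383: 3383 → 91 → 82 → 68 → 100 → 1  — reaches 1 (happy)
81: 81 → 65 → 61 → 37 → 58 → 89 → 145 → 42 → 20 → 4 → 16 → 37  — repeats 37 (not happy)

3383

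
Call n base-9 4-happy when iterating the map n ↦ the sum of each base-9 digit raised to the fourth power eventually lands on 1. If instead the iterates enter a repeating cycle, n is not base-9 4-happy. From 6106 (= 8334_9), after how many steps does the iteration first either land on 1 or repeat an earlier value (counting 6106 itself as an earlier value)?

6106 = (8,3,3,4)_9 → 8⁴ + 3⁴ + 3⁴ + 4⁴ = 4096 + 81 + 81 + 256 = 4514
4514 = (6,1,6,5)_9 → 6⁴ + 1⁴ + 6⁴ + 5⁴ = 1296 + 1 + 1296 + 625 = 3218
3218 = (4,3,6,5)_9 → 4⁴ + 3⁴ + 6⁴ + 5⁴ = 256 + 81 + 1296 + 625 = 2258
2258 = (3,0,7,8)_9 → 3⁴ + 0⁴ + 7⁴ + 8⁴ = 81 + 0 + 2401 + 4096 = 6578
6578 = (1,0,0,1,8)_9 → 1⁴ + 0⁴ + 0⁴ + 1⁴ + 8⁴ = 1 + 0 + 0 + 1 + 4096 = 4098
4098 = (5,5,5,3)_9 → 5⁴ + 5⁴ + 5⁴ + 3⁴ = 625 + 625 + 625 + 81 = 1956
1956 = (2,6,1,3)_9 → 2⁴ + 6⁴ + 1⁴ + 3⁴ = 16 + 1296 + 1 + 81 = 1394
1394 = (1,8,1,8)_9 → 1⁴ + 8⁴ + 1⁴ + 8⁴ = 1 + 4096 + 1 + 4096 = 8194
8194 = (1,2,2,1,4)_9 → 1⁴ + 2⁴ + 2⁴ + 1⁴ + 4⁴ = 1 + 16 + 16 + 1 + 256 = 290
290 = (3,5,2)_9 → 3⁴ + 5⁴ + 2⁴ = 81 + 625 + 16 = 722
722 = (8,8,2)_9 → 8⁴ + 8⁴ + 2⁴ = 4096 + 4096 + 16 = 8208
8208 = (1,2,2,3,0)_9 → 1⁴ + 2⁴ + 2⁴ + 3⁴ + 0⁴ = 1 + 16 + 16 + 81 + 0 = 114
114 = (1,3,6)_9 → 1⁴ + 3⁴ + 6⁴ = 1 + 81 + 1296 = 1378
1378 = (1,8,0,1)_9 → 1⁴ + 8⁴ + 0⁴ + 1⁴ = 1 + 4096 + 0 + 1 = 4098  — 4098 repeats.
That took 14 steps.

14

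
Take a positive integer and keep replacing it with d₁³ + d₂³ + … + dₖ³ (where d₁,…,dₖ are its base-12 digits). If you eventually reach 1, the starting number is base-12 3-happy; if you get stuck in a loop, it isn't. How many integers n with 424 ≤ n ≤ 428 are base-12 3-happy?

3

424: 424 → 1403 → 2572 → 1190 → 547 → 1099 → 1029 → 1073 → 593 → 190 → 1028 → 856 → 1520 → 1728 → 1  — base-12 3-happy
425: 425 → 1464 → 1008 → 343 → 415 → 1351 → 1136 → 1855 → 1344 → 793 → 342 → 288 → 8 → 512 → 755 → 1464  — not base-12 3-happy
426: 426 → 1555 → 2072 → 585 → 793 → 342 → 288 → 8 → 512 → 755 → 1464 → 1008 → 343 → 415 → 1351 → 1136 → 1855 → 1344 → 793  — not base-12 3-happy
427: 427 → 1682 → 1851 → 1028 → 856 → 1520 → 1728 → 1  — base-12 3-happy
428: 428 → 1851 → 1028 → 856 → 1520 → 1728 → 1  — base-12 3-happy
base-12 3-happy: 424, 427, 428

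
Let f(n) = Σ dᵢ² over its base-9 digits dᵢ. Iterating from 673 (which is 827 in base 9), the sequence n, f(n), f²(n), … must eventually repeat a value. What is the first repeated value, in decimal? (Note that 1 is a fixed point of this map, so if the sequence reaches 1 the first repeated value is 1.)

673 = (8,2,7)_9 → 8² + 2² + 7² = 117
117 = (1,4,0)_9 → 1² + 4² + 0² = 17
17 = (1,8)_9 → 1² + 8² = 65
65 = (7,2)_9 → 7² + 2² = 53
53 = (5,8)_9 → 5² + 8² = 89
89 = (1,0,8)_9 → 1² + 0² + 8² = 65  — 65 already appeared earlier.

65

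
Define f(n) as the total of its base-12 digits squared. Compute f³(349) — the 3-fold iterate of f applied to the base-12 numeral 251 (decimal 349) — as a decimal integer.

349 = (2,5,1)_12 → 2² + 5² + 1² = 30
30 = (2,6)_12 → 2² + 6² = 40
40 = (3,4)_12 → 3² + 4² = 25

25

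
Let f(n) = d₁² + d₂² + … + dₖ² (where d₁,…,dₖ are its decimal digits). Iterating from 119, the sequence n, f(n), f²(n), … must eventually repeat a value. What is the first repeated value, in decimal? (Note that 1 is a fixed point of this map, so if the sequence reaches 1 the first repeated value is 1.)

119 → 1² + 1² + 9² = 1 + 1 + 81 = 83
83 → 8² + 3² = 64 + 9 = 73
73 → 7² + 3² = 49 + 9 = 58
58 → 5² + 8² = 25 + 64 = 89
89 → 8² + 9² = 64 + 81 = 145
145 → 1² + 4² + 5² = 1 + 16 + 25 = 42
42 → 4² + 2² = 16 + 4 = 20
20 → 2² + 0² = 4 + 0 = 4
4 → 4² = 16
16 → 1² + 6² = 1 + 36 = 37
37 → 3² + 7² = 9 + 49 = 58  — 58 already appeared earlier.

58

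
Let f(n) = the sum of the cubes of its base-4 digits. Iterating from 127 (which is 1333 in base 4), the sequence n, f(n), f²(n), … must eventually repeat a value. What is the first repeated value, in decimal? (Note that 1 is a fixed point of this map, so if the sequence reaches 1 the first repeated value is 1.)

127 = (1,3,3,3)_4 → 1³ + 3³ + 3³ + 3³ = 82
82 = (1,1,0,2)_4 → 1³ + 1³ + 0³ + 2³ = 10
10 = (2,2)_4 → 2³ + 2³ = 16
16 = (1,0,0)_4 → 1³ + 0³ + 0³ = 1  — reached the fixed point 1.
1 → 1, so 1 is the first repeated value.

1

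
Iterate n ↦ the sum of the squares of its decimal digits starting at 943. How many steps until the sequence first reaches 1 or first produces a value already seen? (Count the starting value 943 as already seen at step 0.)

10

943 → 106
106 → 37
37 → 58
58 → 89
89 → 145
145 → 42
42 → 20
20 → 4
4 → 16
16 → 37  — 37 repeats.
That took 10 steps.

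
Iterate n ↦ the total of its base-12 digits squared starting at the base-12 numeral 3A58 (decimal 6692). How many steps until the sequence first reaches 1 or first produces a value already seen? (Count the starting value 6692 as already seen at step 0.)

6692 = (3,10,5,8)_12 → 3² + 10² + 5² + 8² = 198
198 = (1,4,6)_12 → 1² + 4² + 6² = 53
53 = (4,5)_12 → 4² + 5² = 41
41 = (3,5)_12 → 3² + 5² = 34
34 = (2,10)_12 → 2² + 10² = 104
104 = (8,8)_12 → 8² + 8² = 128
128 = (10,8)_12 → 10² + 8² = 164
164 = (1,1,8)_12 → 1² + 1² + 8² = 66
66 = (5,6)_12 → 5² + 6² = 61
61 = (5,1)_12 → 5² + 1² = 26
26 = (2,2)_12 → 2² + 2² = 8
8 = (8)_12 → 8² = 64
64 = (5,4)_12 → 5² + 4² = 41  — 41 repeats.
That took 13 steps.

13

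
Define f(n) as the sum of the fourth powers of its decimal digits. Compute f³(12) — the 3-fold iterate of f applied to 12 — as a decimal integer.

288

12 → 17
17 → 2402
2402 → 288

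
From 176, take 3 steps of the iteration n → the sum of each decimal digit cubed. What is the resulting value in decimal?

176 → 1³ + 7³ + 6³ = 1 + 343 + 216 = 560
560 → 5³ + 6³ + 0³ = 125 + 216 + 0 = 341
341 → 3³ + 4³ + 1³ = 27 + 64 + 1 = 92

92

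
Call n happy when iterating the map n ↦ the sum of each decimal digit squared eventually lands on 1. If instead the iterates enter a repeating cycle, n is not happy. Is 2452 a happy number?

2452 → 2² + 4² + 5² + 2² = 4 + 16 + 25 + 4 = 49
49 → 4² + 9² = 16 + 81 = 97
97 → 9² + 7² = 81 + 49 = 130
130 → 1² + 3² + 0² = 1 + 9 + 0 = 10
10 → 1² + 0² = 1 + 0 = 1  — reached 1.

happy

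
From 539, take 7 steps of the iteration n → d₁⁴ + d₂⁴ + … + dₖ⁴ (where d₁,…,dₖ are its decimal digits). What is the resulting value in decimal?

10929

539 → 5⁴ + 3⁴ + 9⁴ = 625 + 81 + 6561 = 7267
7267 → 7⁴ + 2⁴ + 6⁴ + 7⁴ = 2401 + 16 + 1296 + 2401 = 6114
6114 → 6⁴ + 1⁴ + 1⁴ + 4⁴ = 1296 + 1 + 1 + 256 = 1554
1554 → 1⁴ + 5⁴ + 5⁴ + 4⁴ = 1 + 625 + 625 + 256 = 1507
1507 → 1⁴ + 5⁴ + 0⁴ + 7⁴ = 1 + 625 + 0 + 2401 = 3027
3027 → 3⁴ + 0⁴ + 2⁴ + 7⁴ = 81 + 0 + 16 + 2401 = 2498
2498 → 2⁴ + 4⁴ + 9⁴ + 8⁴ = 16 + 256 + 6561 + 4096 = 10929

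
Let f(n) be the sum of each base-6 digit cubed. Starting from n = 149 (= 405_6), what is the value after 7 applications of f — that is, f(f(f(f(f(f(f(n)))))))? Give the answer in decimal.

149 = (4,0,5)_6 → 4³ + 0³ + 5³ = 64 + 0 + 125 = 189
189 = (5,1,3)_6 → 5³ + 1³ + 3³ = 125 + 1 + 27 = 153
153 = (4,1,3)_6 → 4³ + 1³ + 3³ = 64 + 1 + 27 = 92
92 = (2,3,2)_6 → 2³ + 3³ + 2³ = 8 + 27 + 8 = 43
43 = (1,1,1)_6 → 1³ + 1³ + 1³ = 1 + 1 + 1 = 3
3 = (3)_6 → 3³ = 27
27 = (4,3)_6 → 4³ + 3³ = 64 + 27 = 91

91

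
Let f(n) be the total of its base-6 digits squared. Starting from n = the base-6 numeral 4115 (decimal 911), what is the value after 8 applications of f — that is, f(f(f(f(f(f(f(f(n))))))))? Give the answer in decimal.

911 = (4,1,1,5)_6 → 4² + 1² + 1² + 5² = 16 + 1 + 1 + 25 = 43
43 = (1,1,1)_6 → 1² + 1² + 1² = 1 + 1 + 1 = 3
3 = (3)_6 → 3² = 9
9 = (1,3)_6 → 1² + 3² = 1 + 9 = 10
10 = (1,4)_6 → 1² + 4² = 1 + 16 = 17
17 = (2,5)_6 → 2² + 5² = 4 + 25 = 29
29 = (4,5)_6 → 4² + 5² = 16 + 25 = 41
41 = (1,0,5)_6 → 1² + 0² + 5² = 1 + 0 + 25 = 26

26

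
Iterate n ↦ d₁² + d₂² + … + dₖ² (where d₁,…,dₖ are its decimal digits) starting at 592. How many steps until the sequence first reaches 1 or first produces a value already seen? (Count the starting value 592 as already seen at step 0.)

592 → 5² + 9² + 2² = 110
110 → 1² + 1² + 0² = 2
2 → 2² = 4
4 → 4² = 16
16 → 1² + 6² = 37
37 → 3² + 7² = 58
58 → 5² + 8² = 89
89 → 8² + 9² = 145
145 → 1² + 4² + 5² = 42
42 → 4² + 2² = 20
20 → 2² + 0² = 4  — 4 repeats.
That took 11 steps.

11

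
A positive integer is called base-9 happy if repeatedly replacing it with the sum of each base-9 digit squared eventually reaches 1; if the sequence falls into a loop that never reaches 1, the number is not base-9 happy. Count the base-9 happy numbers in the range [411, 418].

1

411: 411 → 61 → 85 → 17 → 65 → 53 → 89 → 65  (repeats 65)
412: 412 → 74 → 68 → 74  (repeats 74)
413: 413 → 89 → 65 → 53 → 89  (repeats 89)
414: 414 → 26 → 68 → 74 → 68  (repeats 68)
415: 415 → 27 → 9 → 1  (reaches 1)
416: 416 → 30 → 18 → 4 → 16 → 50 → 50  (repeats 50)
417: 417 → 35 → 73 → 65 → 53 → 89 → 65  (repeats 65)
418: 418 → 42 → 52 → 74 → 68 → 74  (repeats 74)
base-9 happy: 415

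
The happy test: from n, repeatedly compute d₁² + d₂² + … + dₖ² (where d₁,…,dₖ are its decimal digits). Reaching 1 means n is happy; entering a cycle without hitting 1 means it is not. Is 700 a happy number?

happy

700 → 7² + 0² + 0² = 49
49 → 4² + 9² = 97
97 → 9² + 7² = 130
130 → 1² + 3² + 0² = 10
10 → 1² + 0² = 1  — reached 1.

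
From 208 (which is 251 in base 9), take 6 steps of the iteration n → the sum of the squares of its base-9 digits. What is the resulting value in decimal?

208 = (2,5,1)_9 → 2² + 5² + 1² = 30
30 = (3,3)_9 → 3² + 3² = 18
18 = (2,0)_9 → 2² + 0² = 4
4 = (4)_9 → 4² = 16
16 = (1,7)_9 → 1² + 7² = 50
50 = (5,5)_9 → 5² + 5² = 50

50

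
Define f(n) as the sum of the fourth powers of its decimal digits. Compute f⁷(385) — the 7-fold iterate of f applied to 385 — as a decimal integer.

385 → 3⁴ + 8⁴ + 5⁴ = 81 + 4096 + 625 = 4802
4802 → 4⁴ + 8⁴ + 0⁴ + 2⁴ = 256 + 4096 + 0 + 16 = 4368
4368 → 4⁴ + 3⁴ + 6⁴ + 8⁴ = 256 + 81 + 1296 + 4096 = 5729
5729 → 5⁴ + 7⁴ + 2⁴ + 9⁴ = 625 + 2401 + 16 + 6561 = 9603
9603 → 9⁴ + 6⁴ + 0⁴ + 3⁴ = 6561 + 1296 + 0 + 81 = 7938
7938 → 7⁴ + 9⁴ + 3⁴ + 8⁴ = 2401 + 6561 + 81 + 4096 = 13139
13139 → 1⁴ + 3⁴ + 1⁴ + 3⁴ + 9⁴ = 1 + 81 + 1 + 81 + 6561 = 6725

6725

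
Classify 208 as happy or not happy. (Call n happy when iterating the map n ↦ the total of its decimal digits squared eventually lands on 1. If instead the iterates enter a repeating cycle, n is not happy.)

happy

208 → 2² + 0² + 8² = 4 + 0 + 64 = 68
68 → 6² + 8² = 36 + 64 = 100
100 → 1² + 0² + 0² = 1 + 0 + 0 = 1  — reached 1.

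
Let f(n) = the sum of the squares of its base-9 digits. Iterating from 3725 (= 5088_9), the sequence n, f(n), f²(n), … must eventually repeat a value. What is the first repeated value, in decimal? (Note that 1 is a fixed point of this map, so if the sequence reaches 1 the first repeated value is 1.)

65

3725 = (5,0,8,8)_9 → 5² + 0² + 8² + 8² = 153
153 = (1,8,0)_9 → 1² + 8² + 0² = 65
65 = (7,2)_9 → 7² + 2² = 53
53 = (5,8)_9 → 5² + 8² = 89
89 = (1,0,8)_9 → 1² + 0² + 8² = 65  — 65 already appeared earlier.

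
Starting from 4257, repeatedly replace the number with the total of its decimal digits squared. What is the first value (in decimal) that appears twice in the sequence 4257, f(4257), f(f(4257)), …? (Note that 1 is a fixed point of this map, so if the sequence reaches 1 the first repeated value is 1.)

1

4257 → 4² + 2² + 5² + 7² = 16 + 4 + 25 + 49 = 94
94 → 9² + 4² = 81 + 16 = 97
97 → 9² + 7² = 81 + 49 = 130
130 → 1² + 3² + 0² = 1 + 9 + 0 = 10
10 → 1² + 0² = 1 + 0 = 1  — reached the fixed point 1.
1 → 1, so 1 is the first repeated value.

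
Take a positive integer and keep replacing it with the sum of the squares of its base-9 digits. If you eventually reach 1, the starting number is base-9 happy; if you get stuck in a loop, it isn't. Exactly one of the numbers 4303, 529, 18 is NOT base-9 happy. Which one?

18

4303: 4303 → 91 → 3 → 9 → 1  — reaches 1 (base-9 happy)
529: 529 → 101 → 9 → 1  — reaches 1 (base-9 happy)
18: 18 → 4 → 16 → 50 → 50  — repeats 50 (not base-9 happy)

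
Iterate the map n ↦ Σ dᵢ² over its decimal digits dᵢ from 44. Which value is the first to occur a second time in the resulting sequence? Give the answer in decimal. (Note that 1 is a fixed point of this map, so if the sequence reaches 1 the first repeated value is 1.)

1

44 → 4² + 4² = 16 + 16 = 32
32 → 3² + 2² = 9 + 4 = 13
13 → 1² + 3² = 1 + 9 = 10
10 → 1² + 0² = 1 + 0 = 1  — reached the fixed point 1.
1 → 1, so 1 is the first repeated value.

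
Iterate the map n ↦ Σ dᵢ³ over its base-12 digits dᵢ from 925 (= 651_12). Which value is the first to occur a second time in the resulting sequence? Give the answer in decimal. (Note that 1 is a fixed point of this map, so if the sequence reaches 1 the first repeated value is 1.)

925 = (6,5,1)_12 → 6³ + 5³ + 1³ = 342
342 = (2,4,6)_12 → 2³ + 4³ + 6³ = 288
288 = (2,0,0)_12 → 2³ + 0³ + 0³ = 8
8 = (8)_12 → 8³ = 512
512 = (3,6,8)_12 → 3³ + 6³ + 8³ = 755
755 = (5,2,11)_12 → 5³ + 2³ + 11³ = 1464
1464 = (10,2,0)_12 → 10³ + 2³ + 0³ = 1008
1008 = (7,0,0)_12 → 7³ + 0³ + 0³ = 343
343 = (2,4,7)_12 → 2³ + 4³ + 7³ = 415
415 = (2,10,7)_12 → 2³ + 10³ + 7³ = 1351
1351 = (9,4,7)_12 → 9³ + 4³ + 7³ = 1136
1136 = (7,10,8)_12 → 7³ + 10³ + 8³ = 1855
1855 = (1,0,10,7)_12 → 1³ + 0³ + 10³ + 7³ = 1344
1344 = (9,4,0)_12 → 9³ + 4³ + 0³ = 793
793 = (5,6,1)_12 → 5³ + 6³ + 1³ = 342  — 342 already appeared earlier.

342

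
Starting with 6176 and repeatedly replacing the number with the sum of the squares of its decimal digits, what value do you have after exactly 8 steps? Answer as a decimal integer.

6176 → 6² + 1² + 7² + 6² = 36 + 1 + 49 + 36 = 122
122 → 1² + 2² + 2² = 1 + 4 + 4 = 9
9 → 9² = 81
81 → 8² + 1² = 64 + 1 = 65
65 → 6² + 5² = 36 + 25 = 61
61 → 6² + 1² = 36 + 1 = 37
37 → 3² + 7² = 9 + 49 = 58
58 → 5² + 8² = 25 + 64 = 89

89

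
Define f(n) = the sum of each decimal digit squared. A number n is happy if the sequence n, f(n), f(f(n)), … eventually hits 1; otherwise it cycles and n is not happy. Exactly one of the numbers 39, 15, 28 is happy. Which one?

28

39: 39 → 90 → 81 → 65 → 61 → 37 → 58 → 89 → 145 → 42 → 20 → 4 → 16 → 37  — repeats 37 (not happy)
15: 15 → 26 → 40 → 16 → 37 → 58 → 89 → 145 → 42 → 20 → 4 → 16  — repeats 16 (not happy)
28: 28 → 68 → 100 → 1  — reaches 1 (happy)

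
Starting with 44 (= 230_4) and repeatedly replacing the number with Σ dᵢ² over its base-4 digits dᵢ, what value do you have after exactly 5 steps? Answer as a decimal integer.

44 = (2,3,0)_4 → 2² + 3² + 0² = 4 + 9 + 0 = 13
13 = (3,1)_4 → 3² + 1² = 9 + 1 = 10
10 = (2,2)_4 → 2² + 2² = 4 + 4 = 8
8 = (2,0)_4 → 2² + 0² = 4 + 0 = 4
4 = (1,0)_4 → 1² + 0² = 1 + 0 = 1

1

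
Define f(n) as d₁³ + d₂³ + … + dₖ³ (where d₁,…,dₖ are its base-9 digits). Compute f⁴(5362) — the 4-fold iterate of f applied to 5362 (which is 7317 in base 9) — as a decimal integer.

244

5362 = (7,3,1,7)_9 → 7³ + 3³ + 1³ + 7³ = 714
714 = (8,7,3)_9 → 8³ + 7³ + 3³ = 882
882 = (1,1,8,0)_9 → 1³ + 1³ + 8³ + 0³ = 514
514 = (6,3,1)_9 → 6³ + 3³ + 1³ = 244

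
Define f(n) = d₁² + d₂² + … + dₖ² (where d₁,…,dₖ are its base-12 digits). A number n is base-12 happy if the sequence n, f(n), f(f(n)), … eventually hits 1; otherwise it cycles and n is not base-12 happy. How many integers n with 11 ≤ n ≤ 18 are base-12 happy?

1

11: 11 → 121 → 101 → 89 → 74 → 40 → 25 → 5 → 25  — not base-12 happy
12: 12 → 1  — base-12 happy
13: 13 → 2 → 4 → 16 → 17 → 26 → 8 → 64 → 41 → 34 → 104 → 128 → 164 → 66 → 61 → 26  — not base-12 happy
14: 14 → 5 → 25 → 5  — not base-12 happy
15: 15 → 10 → 100 → 80 → 100  — not base-12 happy
16: 16 → 17 → 26 → 8 → 64 → 41 → 34 → 104 → 128 → 164 → 66 → 61 → 26  — not base-12 happy
17: 17 → 26 → 8 → 64 → 41 → 34 → 104 → 128 → 164 → 66 → 61 → 26  — not base-12 happy
18: 18 → 37 → 10 → 100 → 80 → 100  — not base-12 happy
base-12 happy: 12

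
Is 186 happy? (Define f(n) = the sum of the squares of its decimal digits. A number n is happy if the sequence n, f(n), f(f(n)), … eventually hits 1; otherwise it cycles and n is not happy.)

not happy

186 → 1² + 8² + 6² = 101
101 → 1² + 0² + 1² = 2
2 → 2² = 4
4 → 4² = 16
16 → 1² + 6² = 37
37 → 3² + 7² = 58
58 → 5² + 8² = 89
89 → 8² + 9² = 145
145 → 1² + 4² + 5² = 42
42 → 4² + 2² = 20
20 → 2² + 0² = 4  — 4 already seen; the sequence cycles without reaching 1.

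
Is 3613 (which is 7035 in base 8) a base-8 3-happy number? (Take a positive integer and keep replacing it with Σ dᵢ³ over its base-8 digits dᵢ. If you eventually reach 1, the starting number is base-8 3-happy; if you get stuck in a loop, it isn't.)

not base-8 3-happy

3613 = (7,0,3,5)_8 → 7³ + 0³ + 3³ + 5³ = 495
495 = (7,5,7)_8 → 7³ + 5³ + 7³ = 811
811 = (1,4,5,3)_8 → 1³ + 4³ + 5³ + 3³ = 217
217 = (3,3,1)_8 → 3³ + 3³ + 1³ = 55
55 = (6,7)_8 → 6³ + 7³ = 559
559 = (1,0,5,7)_8 → 1³ + 0³ + 5³ + 7³ = 469
469 = (7,2,5)_8 → 7³ + 2³ + 5³ = 476
476 = (7,3,4)_8 → 7³ + 3³ + 4³ = 434
434 = (6,6,2)_8 → 6³ + 6³ + 2³ = 440
440 = (6,7,0)_8 → 6³ + 7³ + 0³ = 559  — 559 already seen; the sequence cycles without reaching 1.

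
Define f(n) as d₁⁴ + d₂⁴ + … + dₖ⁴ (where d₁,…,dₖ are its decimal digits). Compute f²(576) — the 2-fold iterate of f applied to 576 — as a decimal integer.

369

576 → 4322
4322 → 369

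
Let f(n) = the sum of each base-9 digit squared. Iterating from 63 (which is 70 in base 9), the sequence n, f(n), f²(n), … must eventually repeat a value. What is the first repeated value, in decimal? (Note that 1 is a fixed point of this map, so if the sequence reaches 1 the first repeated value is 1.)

41

63 = (7,0)_9 → 7² + 0² = 49 + 0 = 49
49 = (5,4)_9 → 5² + 4² = 25 + 16 = 41
41 = (4,5)_9 → 4² + 5² = 16 + 25 = 41  — 41 already appeared earlier.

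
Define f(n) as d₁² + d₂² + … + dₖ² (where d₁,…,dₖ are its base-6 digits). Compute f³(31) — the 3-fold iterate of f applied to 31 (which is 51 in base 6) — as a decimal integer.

13

31 = (5,1)_6 → 5² + 1² = 26
26 = (4,2)_6 → 4² + 2² = 20
20 = (3,2)_6 → 3² + 2² = 13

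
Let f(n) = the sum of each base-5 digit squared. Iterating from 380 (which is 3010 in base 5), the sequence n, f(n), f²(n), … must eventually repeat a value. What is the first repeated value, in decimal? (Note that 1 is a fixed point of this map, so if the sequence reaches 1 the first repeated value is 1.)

380 = (3,0,1,0)_5 → 3² + 0² + 1² + 0² = 9 + 0 + 1 + 0 = 10
10 = (2,0)_5 → 2² + 0² = 4 + 0 = 4
4 = (4)_5 → 4² = 16
16 = (3,1)_5 → 3² + 1² = 9 + 1 = 10  — 10 already appeared earlier.

10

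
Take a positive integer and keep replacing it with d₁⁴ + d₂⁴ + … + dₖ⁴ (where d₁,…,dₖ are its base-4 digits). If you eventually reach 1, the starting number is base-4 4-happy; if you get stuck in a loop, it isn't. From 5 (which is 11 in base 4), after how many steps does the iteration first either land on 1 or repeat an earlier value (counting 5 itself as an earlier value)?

3

5 = (1,1)_4 → 1⁴ + 1⁴ = 1 + 1 = 2
2 = (2)_4 → 2⁴ = 16
16 = (1,0,0)_4 → 1⁴ + 0⁴ + 0⁴ = 1 + 0 + 0 = 1  — reached 1.
That took 3 steps.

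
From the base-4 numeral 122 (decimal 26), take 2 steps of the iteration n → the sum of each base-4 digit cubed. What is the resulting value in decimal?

2

26 = (1,2,2)_4 → 1³ + 2³ + 2³ = 1 + 8 + 8 = 17
17 = (1,0,1)_4 → 1³ + 0³ + 1³ = 1 + 0 + 1 = 2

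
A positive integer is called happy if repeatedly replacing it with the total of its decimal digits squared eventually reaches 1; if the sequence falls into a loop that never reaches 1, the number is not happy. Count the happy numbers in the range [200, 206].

1

200: 200 → 4 → 16 → 37 → 58 → 89 → 145 → 42 → 20 → 4  — not happy
201: 201 → 5 → 25 → 29 → 85 → 89 → 145 → 42 → 20 → 4 → 16 → 37 → 58 → 89  — not happy
202: 202 → 8 → 64 → 52 → 29 → 85 → 89 → 145 → 42 → 20 → 4 → 16 → 37 → 58 → 89  — not happy
203: 203 → 13 → 10 → 1  — happy
204: 204 → 20 → 4 → 16 → 37 → 58 → 89 → 145 → 42 → 20  — not happy
205: 205 → 29 → 85 → 89 → 145 → 42 → 20 → 4 → 16 → 37 → 58 → 89  — not happy
206: 206 → 40 → 16 → 37 → 58 → 89 → 145 → 42 → 20 → 4 → 16  — not happy
happy: 203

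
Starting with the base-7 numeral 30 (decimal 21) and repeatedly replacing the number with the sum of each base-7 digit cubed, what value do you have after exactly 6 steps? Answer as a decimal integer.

9

21 = (3,0)_7 → 3³ + 0³ = 27
27 = (3,6)_7 → 3³ + 6³ = 243
243 = (4,6,5)_7 → 4³ + 6³ + 5³ = 405
405 = (1,1,1,6)_7 → 1³ + 1³ + 1³ + 6³ = 219
219 = (4,3,2)_7 → 4³ + 3³ + 2³ = 99
99 = (2,0,1)_7 → 2³ + 0³ + 1³ = 9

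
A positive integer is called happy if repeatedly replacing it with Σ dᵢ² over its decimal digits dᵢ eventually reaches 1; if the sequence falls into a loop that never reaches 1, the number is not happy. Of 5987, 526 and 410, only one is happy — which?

5987

5987: 5987 → 219 → 86 → 100 → 1  — reaches 1 (happy)
526: 526 → 65 → 61 → 37 → 58 → 89 → 145 → 42 → 20 → 4 → 16 → 37  — repeats 37 (not happy)
410: 410 → 17 → 50 → 25 → 29 → 85 → 89 → 145 → 42 → 20 → 4 → 16 → 37 → 58 → 89  — repeats 89 (not happy)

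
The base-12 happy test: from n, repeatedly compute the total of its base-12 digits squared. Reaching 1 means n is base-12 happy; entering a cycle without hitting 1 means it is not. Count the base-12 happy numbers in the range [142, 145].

142: 142 → 221 → 62 → 29 → 29  — not base-12 happy
143: 143 → 242 → 69 → 106 → 164 → 66 → 61 → 26 → 8 → 64 → 41 → 34 → 104 → 128 → 164  — not base-12 happy
144: 144 → 1  — base-12 happy
145: 145 → 2 → 4 → 16 → 17 → 26 → 8 → 64 → 41 → 34 → 104 → 128 → 164 → 66 → 61 → 26  — not base-12 happy
base-12 happy: 144

1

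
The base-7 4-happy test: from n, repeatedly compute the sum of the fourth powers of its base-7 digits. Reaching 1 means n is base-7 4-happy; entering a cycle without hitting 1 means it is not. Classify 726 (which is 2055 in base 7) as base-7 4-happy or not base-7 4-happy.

not base-7 4-happy

726 = (2,0,5,5)_7 → 1266
1266 = (3,4,5,6)_7 → 2258
2258 = (6,4,0,4)_7 → 1808
1808 = (5,1,6,2)_7 → 1938
1938 = (5,4,3,6)_7 → 2258  — 2258 already seen; the sequence cycles without reaching 1.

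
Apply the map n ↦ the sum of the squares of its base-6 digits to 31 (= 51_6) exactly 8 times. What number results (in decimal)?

41

31 = (5,1)_6 → 5² + 1² = 25 + 1 = 26
26 = (4,2)_6 → 4² + 2² = 16 + 4 = 20
20 = (3,2)_6 → 3² + 2² = 9 + 4 = 13
13 = (2,1)_6 → 2² + 1² = 4 + 1 = 5
5 = (5)_6 → 5² = 25
25 = (4,1)_6 → 4² + 1² = 16 + 1 = 17
17 = (2,5)_6 → 2² + 5² = 4 + 25 = 29
29 = (4,5)_6 → 4² + 5² = 16 + 25 = 41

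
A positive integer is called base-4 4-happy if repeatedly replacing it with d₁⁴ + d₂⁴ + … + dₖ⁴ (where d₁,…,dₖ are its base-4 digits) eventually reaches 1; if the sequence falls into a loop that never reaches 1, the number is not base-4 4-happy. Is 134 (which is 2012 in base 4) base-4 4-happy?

base-4 4-happy

134 = (2,0,1,2)_4 → 2⁴ + 0⁴ + 1⁴ + 2⁴ = 16 + 0 + 1 + 16 = 33
33 = (2,0,1)_4 → 2⁴ + 0⁴ + 1⁴ = 16 + 0 + 1 = 17
17 = (1,0,1)_4 → 1⁴ + 0⁴ + 1⁴ = 1 + 0 + 1 = 2
2 = (2)_4 → 2⁴ = 16
16 = (1,0,0)_4 → 1⁴ + 0⁴ + 0⁴ = 1 + 0 + 0 = 1  — reached 1.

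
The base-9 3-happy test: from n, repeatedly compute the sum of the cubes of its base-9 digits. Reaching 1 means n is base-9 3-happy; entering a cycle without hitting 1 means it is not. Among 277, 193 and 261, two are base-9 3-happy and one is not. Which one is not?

277: 277 → 397 → 577 → 345 → 99 → 9 → 1  — reaches 1 (base-9 3-happy)
193: 193 → 99 → 9 → 1  — reaches 1 (base-9 3-happy)
261: 261 → 35 → 539 → 853 → 409 → 189 → 35  — repeats 35 (not base-9 3-happy)

261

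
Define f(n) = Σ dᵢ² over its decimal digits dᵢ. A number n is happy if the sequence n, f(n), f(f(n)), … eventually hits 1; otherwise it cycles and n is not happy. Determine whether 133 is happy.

133 → 1² + 3² + 3² = 19
19 → 1² + 9² = 82
82 → 8² + 2² = 68
68 → 6² + 8² = 100
100 → 1² + 0² + 0² = 1  — reached 1.

happy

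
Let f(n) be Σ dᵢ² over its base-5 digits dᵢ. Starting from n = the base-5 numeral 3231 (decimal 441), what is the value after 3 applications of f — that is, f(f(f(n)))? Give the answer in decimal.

441 = (3,2,3,1)_5 → 3² + 2² + 3² + 1² = 23
23 = (4,3)_5 → 4² + 3² = 25
25 = (1,0,0)_5 → 1² + 0² + 0² = 1

1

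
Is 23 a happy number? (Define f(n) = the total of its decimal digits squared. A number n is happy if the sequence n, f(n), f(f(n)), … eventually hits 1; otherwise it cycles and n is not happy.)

happy

23 → 2² + 3² = 4 + 9 = 13
13 → 1² + 3² = 1 + 9 = 10
10 → 1² + 0² = 1 + 0 = 1  — reached 1.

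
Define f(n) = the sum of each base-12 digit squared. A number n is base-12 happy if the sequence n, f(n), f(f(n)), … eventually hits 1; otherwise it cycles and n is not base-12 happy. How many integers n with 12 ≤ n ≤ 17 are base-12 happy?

1

12: 12 → 1  (reaches 1)
13: 13 → 2 → 4 → 16 → 17 → 26 → 8 → 64 → 41 → 34 → 104 → 128 → 164 → 66 → 61 → 26  (repeats 26)
14: 14 → 5 → 25 → 5  (repeats 5)
15: 15 → 10 → 100 → 80 → 100  (repeats 100)
16: 16 → 17 → 26 → 8 → 64 → 41 → 34 → 104 → 128 → 164 → 66 → 61 → 26  (repeats 26)
17: 17 → 26 → 8 → 64 → 41 → 34 → 104 → 128 → 164 → 66 → 61 → 26  (repeats 26)
base-12 happy: 12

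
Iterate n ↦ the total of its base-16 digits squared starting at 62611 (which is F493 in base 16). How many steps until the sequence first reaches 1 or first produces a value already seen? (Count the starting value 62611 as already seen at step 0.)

62611 = (15,4,9,3)_16 → 331
331 = (1,4,11)_16 → 138
138 = (8,10)_16 → 164
164 = (10,4)_16 → 116
116 = (7,4)_16 → 65
65 = (4,1)_16 → 17
17 = (1,1)_16 → 2
2 = (2)_16 → 4
4 = (4)_16 → 16
16 = (1,0)_16 → 1  — reached 1.
That took 10 steps.

10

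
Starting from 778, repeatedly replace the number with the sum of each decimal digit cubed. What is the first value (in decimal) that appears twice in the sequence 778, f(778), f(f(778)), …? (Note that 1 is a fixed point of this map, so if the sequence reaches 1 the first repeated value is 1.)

778 → 7³ + 7³ + 8³ = 343 + 343 + 512 = 1198
1198 → 1³ + 1³ + 9³ + 8³ = 1 + 1 + 729 + 512 = 1243
1243 → 1³ + 2³ + 4³ + 3³ = 1 + 8 + 64 + 27 = 100
100 → 1³ + 0³ + 0³ = 1 + 0 + 0 = 1  — reached the fixed point 1.
1 → 1, so 1 is the first repeated value.

1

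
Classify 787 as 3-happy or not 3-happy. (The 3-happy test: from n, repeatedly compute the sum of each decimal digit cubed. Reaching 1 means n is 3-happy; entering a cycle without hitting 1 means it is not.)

3-happy

787 → 7³ + 8³ + 7³ = 1198
1198 → 1³ + 1³ + 9³ + 8³ = 1243
1243 → 1³ + 2³ + 4³ + 3³ = 100
100 → 1³ + 0³ + 0³ = 1  — reached 1.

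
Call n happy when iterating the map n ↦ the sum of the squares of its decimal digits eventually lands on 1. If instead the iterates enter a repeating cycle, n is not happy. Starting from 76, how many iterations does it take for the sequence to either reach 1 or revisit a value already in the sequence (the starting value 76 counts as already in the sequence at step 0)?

10

76 → 7² + 6² = 49 + 36 = 85
85 → 8² + 5² = 64 + 25 = 89
89 → 8² + 9² = 64 + 81 = 145
145 → 1² + 4² + 5² = 1 + 16 + 25 = 42
42 → 4² + 2² = 16 + 4 = 20
20 → 2² + 0² = 4 + 0 = 4
4 → 4² = 16
16 → 1² + 6² = 1 + 36 = 37
37 → 3² + 7² = 9 + 49 = 58
58 → 5² + 8² = 25 + 64 = 89  — 89 repeats.
That took 10 steps.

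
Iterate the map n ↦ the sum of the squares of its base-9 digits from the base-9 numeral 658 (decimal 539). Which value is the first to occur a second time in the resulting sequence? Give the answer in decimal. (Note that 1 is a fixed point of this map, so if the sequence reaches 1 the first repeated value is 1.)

539 = (6,5,8)_9 → 6² + 5² + 8² = 125
125 = (1,4,8)_9 → 1² + 4² + 8² = 81
81 = (1,0,0)_9 → 1² + 0² + 0² = 1  — reached the fixed point 1.
1 → 1, so 1 is the first repeated value.

1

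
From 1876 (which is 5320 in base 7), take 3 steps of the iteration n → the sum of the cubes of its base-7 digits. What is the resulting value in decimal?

496

1876 = (5,3,2,0)_7 → 5³ + 3³ + 2³ + 0³ = 125 + 27 + 8 + 0 = 160
160 = (3,1,6)_7 → 3³ + 1³ + 6³ = 27 + 1 + 216 = 244
244 = (4,6,6)_7 → 4³ + 6³ + 6³ = 64 + 216 + 216 = 496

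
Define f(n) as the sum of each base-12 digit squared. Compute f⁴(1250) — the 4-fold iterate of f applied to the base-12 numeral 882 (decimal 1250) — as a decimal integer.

1250 = (8,8,2)_12 → 8² + 8² + 2² = 132
132 = (11,0)_12 → 11² + 0² = 121
121 = (10,1)_12 → 10² + 1² = 101
101 = (8,5)_12 → 8² + 5² = 89

89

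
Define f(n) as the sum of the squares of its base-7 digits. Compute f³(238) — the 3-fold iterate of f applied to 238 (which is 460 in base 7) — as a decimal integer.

238 = (4,6,0)_7 → 4² + 6² + 0² = 52
52 = (1,0,3)_7 → 1² + 0² + 3² = 10
10 = (1,3)_7 → 1² + 3² = 10

10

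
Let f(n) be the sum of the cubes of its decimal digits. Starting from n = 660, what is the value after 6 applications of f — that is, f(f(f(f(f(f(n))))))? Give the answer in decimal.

660 → 6³ + 6³ + 0³ = 432
432 → 4³ + 3³ + 2³ = 99
99 → 9³ + 9³ = 1458
1458 → 1³ + 4³ + 5³ + 8³ = 702
702 → 7³ + 0³ + 2³ = 351
351 → 3³ + 5³ + 1³ = 153

153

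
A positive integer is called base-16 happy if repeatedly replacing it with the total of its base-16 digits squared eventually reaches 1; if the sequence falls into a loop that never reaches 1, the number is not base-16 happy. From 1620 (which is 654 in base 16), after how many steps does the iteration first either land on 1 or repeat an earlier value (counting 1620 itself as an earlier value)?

1620 = (6,5,4)_16 → 6² + 5² + 4² = 36 + 25 + 16 = 77
77 = (4,13)_16 → 4² + 13² = 16 + 169 = 185
185 = (11,9)_16 → 11² + 9² = 121 + 81 = 202
202 = (12,10)_16 → 12² + 10² = 144 + 100 = 244
244 = (15,4)_16 → 15² + 4² = 225 + 16 = 241
241 = (15,1)_16 → 15² + 1² = 225 + 1 = 226
226 = (14,2)_16 → 14² + 2² = 196 + 4 = 200
200 = (12,8)_16 → 12² + 8² = 144 + 64 = 208
208 = (13,0)_16 → 13² + 0² = 169 + 0 = 169
169 = (10,9)_16 → 10² + 9² = 100 + 81 = 181
181 = (11,5)_16 → 11² + 5² = 121 + 25 = 146
146 = (9,2)_16 → 9² + 2² = 81 + 4 = 85
85 = (5,5)_16 → 5² + 5² = 25 + 25 = 50
50 = (3,2)_16 → 3² + 2² = 9 + 4 = 13
13 = (13)_16 → 13² = 169  — 169 repeats.
That took 15 steps.

15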